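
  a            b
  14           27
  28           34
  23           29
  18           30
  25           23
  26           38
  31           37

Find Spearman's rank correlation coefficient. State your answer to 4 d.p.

0.6429

Rank a: 1, 6, 3, 2, 4, 5, 7
Rank b: 2, 5, 3, 4, 1, 7, 6
d = rank(a) − rank(b): -1, 1, 0, -2, 3, -2, 1; Σd² = 20
ρ = 1 − 6Σd² / [n(n²−1)] = 1 − 6×20 / (7×48) = 1 − 120/336 ≈ 0.6429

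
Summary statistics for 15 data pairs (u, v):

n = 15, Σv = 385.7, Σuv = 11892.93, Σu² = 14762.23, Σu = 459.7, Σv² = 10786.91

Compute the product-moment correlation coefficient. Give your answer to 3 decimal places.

r = (nΣuv − ΣuΣv) / √[(nΣu² − (Σu)²)(nΣv² − (Σv)²)]
Numerator: 15×11892.93 − 459.7×385.7 = 1087.66
Denominator: √[(221433.45 − 211324.09)(161803.65 − 148764.49)] = √[10109.36 × 13039.16] = 11481.1830
r = 1087.66 / 11481.1830 ≈ 0.095

0.095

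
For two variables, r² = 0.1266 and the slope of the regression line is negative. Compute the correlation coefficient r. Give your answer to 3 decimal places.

|r| = √0.1266 = 0.356
The association is negative, so r = −0.356.

-0.356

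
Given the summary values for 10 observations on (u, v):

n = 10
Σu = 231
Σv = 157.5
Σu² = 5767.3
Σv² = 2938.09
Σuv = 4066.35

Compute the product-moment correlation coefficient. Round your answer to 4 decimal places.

0.9639

r = (nΣuv − ΣuΣv) / √[(nΣu² − (Σu)²)(nΣv² − (Σv)²)]
Numerator: 10×4066.35 − 231×157.5 = 4281
Denominator: √[(57673 − 53361)(29380.9 − 24806.25)] = √[4312 × 4574.65] = 4441.3839
r = 4281 / 4441.3839 ≈ 0.9639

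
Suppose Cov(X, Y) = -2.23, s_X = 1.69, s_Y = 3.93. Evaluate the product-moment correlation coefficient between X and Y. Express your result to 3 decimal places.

-0.336

r = Cov(X,Y) / (s_X · s_Y) = -2.23 / (1.69 × 3.93)
  = -2.23 / 6.6417 ≈ -0.336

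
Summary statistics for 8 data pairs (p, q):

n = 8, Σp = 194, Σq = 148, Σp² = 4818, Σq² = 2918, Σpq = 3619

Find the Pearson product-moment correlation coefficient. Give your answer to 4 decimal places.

r = (nΣpq − ΣpΣq) / √[(nΣp² − (Σp)²)(nΣq² − (Σq)²)]
Numerator: 8×3619 − 194×148 = 240
Denominator: √[(38544 − 37636)(23344 − 21904)] = √[908 × 1440] = 1143.4684
r = 240 / 1143.4684 ≈ 0.2099

0.2099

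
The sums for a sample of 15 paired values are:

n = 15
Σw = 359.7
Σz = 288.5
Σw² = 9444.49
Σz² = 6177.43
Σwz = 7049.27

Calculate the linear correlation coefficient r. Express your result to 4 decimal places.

0.1826

r = (nΣwz − ΣwΣz) / √[(nΣw² − (Σw)²)(nΣz² − (Σz)²)]
Numerator: 15×7049.27 − 359.7×288.5 = 1965.6
Denominator: √[(141667.35 − 129384.09)(92661.45 − 83232.25)] = √[12283.26 × 9429.2] = 10762.0312
r = 1965.6 / 10762.0312 ≈ 0.1826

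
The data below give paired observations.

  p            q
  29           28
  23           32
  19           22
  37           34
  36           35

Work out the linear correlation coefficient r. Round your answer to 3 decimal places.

n = 5, Σp = 144, Σq = 151, Σp² = 4396, Σq² = 4673, Σpq = 4484
nΣpq − ΣpΣq = 22420 − 21744 = 676
nΣp² − (Σp)² = 21980 − 20736 = 1244; nΣq² − (Σq)² = 23365 − 22801 = 564
r = 676 / √(1244 × 564) = 676 / 837.6252 ≈ 0.807

0.807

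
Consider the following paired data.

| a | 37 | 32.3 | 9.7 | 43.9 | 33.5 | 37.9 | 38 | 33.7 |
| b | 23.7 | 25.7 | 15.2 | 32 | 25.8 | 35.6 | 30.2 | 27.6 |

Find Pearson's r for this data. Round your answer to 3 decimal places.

n = 8, Σa = 266, Σb = 215.8, Σa² = 9571.94, Σb² = 6084.02, Σab = 7550.51
nΣab − ΣaΣb = 60404.08 − 57402.8 = 3001.28
nΣa² − (Σa)² = 76575.52 − 70756 = 5819.52; nΣb² − (Σb)² = 48672.16 − 46569.64 = 2102.52
r = 3001.28 / √(5819.52 × 2102.52) = 3001.28 / 3497.9504 ≈ 0.858

0.858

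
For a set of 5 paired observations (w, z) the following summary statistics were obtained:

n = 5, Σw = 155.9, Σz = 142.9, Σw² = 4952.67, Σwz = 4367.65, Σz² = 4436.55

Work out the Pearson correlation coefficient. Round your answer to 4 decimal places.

-0.4893

r = (nΣwz − ΣwΣz) / √[(nΣw² − (Σw)²)(nΣz² − (Σz)²)]
Numerator: 5×4367.65 − 155.9×142.9 = -439.86
Denominator: √[(24763.35 − 24304.81)(22182.75 − 20420.41)] = √[458.54 × 1762.34] = 898.9457
r = -439.86 / 898.9457 ≈ -0.4893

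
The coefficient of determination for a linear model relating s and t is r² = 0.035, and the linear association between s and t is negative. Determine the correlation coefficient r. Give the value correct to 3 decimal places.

|r| = √0.035 = 0.187
The association is negative, so r = −0.187.

-0.187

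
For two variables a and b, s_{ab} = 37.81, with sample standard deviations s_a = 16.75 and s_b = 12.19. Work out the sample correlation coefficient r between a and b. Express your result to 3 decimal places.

0.185

r = Cov(a,b) / (s_a · s_b) = 37.81 / (16.75 × 12.19)
  = 37.81 / 204.1825 ≈ 0.185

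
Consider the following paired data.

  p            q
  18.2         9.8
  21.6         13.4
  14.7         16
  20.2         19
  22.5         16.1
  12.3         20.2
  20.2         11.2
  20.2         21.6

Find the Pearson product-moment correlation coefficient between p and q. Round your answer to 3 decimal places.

n = 8, Σp = 149.9, Σq = 127.3, Σp² = 2895.55, Σq² = 2151.85, Σpq = 2360.07
nΣpq − ΣpΣq = 18880.56 − 19082.27 = -201.71
nΣp² − (Σp)² = 23164.4 − 22470.01 = 694.39; nΣq² − (Σq)² = 17214.8 − 16205.29 = 1009.51
r = -201.71 / √(694.39 × 1009.51) = -201.71 / 837.2536 ≈ -0.241

-0.241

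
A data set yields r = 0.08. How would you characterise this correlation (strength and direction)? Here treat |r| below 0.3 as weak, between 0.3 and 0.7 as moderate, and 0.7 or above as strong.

weak positive

r = 0.08 > 0 so the relationship is positive.
|r| = 0.08, which falls in the weak range.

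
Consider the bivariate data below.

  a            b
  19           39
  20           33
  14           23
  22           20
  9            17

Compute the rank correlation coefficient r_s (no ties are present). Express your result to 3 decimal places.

0.300

Rank a: 3, 4, 2, 5, 1
Rank b: 5, 4, 3, 2, 1
d = rank(a) − rank(b): -2, 0, -1, 3, 0; Σd² = 14
ρ = 1 − 6Σd² / [n(n²−1)] = 1 − 6×14 / (5×24) = 1 − 84/120 ≈ 0.300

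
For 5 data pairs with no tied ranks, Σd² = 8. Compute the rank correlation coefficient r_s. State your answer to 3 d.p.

0.600

ρ = 1 − 6Σd² / [n(n²−1)] = 1 − 6×8 / (5×24)
  = 1 − 48/120 = 1 − 0.4000 ≈ 0.600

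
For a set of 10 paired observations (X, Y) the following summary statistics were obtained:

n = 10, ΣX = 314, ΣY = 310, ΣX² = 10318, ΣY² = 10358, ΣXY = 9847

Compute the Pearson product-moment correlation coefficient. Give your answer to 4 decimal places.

r = (nΣXY − ΣXΣY) / √[(nΣX² − (ΣX)²)(nΣY² − (ΣY)²)]
Numerator: 10×9847 − 314×310 = 1130
Denominator: √[(103180 − 98596)(103580 − 96100)] = √[4584 × 7480] = 5855.6229
r = 1130 / 5855.6229 ≈ 0.1930

0.1930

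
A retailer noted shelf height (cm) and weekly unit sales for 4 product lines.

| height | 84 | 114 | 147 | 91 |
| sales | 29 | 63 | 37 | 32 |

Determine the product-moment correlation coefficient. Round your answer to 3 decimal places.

0.318

n = 4, Σx = 436, Σy = 161, Σx² = 49942, Σy² = 7203, Σxy = 17969
nΣxy − ΣxΣy = 71876 − 70196 = 1680
nΣx² − (Σx)² = 199768 − 190096 = 9672; nΣy² − (Σy)² = 28812 − 25921 = 2891
r = 1680 / √(9672 × 2891) = 1680 / 5287.8873 ≈ 0.318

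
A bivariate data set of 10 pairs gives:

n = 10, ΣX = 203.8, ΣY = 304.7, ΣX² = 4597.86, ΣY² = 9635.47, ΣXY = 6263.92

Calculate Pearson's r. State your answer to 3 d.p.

r = (nΣXY − ΣXΣY) / √[(nΣX² − (ΣX)²)(nΣY² − (ΣY)²)]
Numerator: 10×6263.92 − 203.8×304.7 = 541.34
Denominator: √[(45978.6 − 41534.44)(96354.7 − 92842.09)] = √[4444.16 × 3512.61] = 3951.0253
r = 541.34 / 3951.0253 ≈ 0.137

0.137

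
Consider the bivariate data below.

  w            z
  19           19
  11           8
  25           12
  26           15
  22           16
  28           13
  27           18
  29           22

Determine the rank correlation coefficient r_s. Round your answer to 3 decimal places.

0.405

Rank w: 2, 1, 4, 5, 3, 7, 6, 8
Rank z: 7, 1, 2, 4, 5, 3, 6, 8
d = rank(w) − rank(z): -5, 0, 2, 1, -2, 4, 0, 0; Σd² = 50
ρ = 1 − 6Σd² / [n(n²−1)] = 1 − 6×50 / (8×63) = 1 − 300/504 ≈ 0.405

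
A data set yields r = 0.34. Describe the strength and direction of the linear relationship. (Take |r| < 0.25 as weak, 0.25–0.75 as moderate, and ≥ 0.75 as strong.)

r = 0.34 > 0 so the relationship is positive.
|r| = 0.34, which falls in the moderate range.

moderate positive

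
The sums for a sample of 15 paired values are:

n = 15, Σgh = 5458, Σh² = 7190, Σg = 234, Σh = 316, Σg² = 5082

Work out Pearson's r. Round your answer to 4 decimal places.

r = (nΣgh − ΣgΣh) / √[(nΣg² − (Σg)²)(nΣh² − (Σh)²)]
Numerator: 15×5458 − 234×316 = 7926
Denominator: √[(76230 − 54756)(107850 − 99856)] = √[21474 × 7994] = 13102.0287
r = 7926 / 13102.0287 ≈ 0.6049

0.6049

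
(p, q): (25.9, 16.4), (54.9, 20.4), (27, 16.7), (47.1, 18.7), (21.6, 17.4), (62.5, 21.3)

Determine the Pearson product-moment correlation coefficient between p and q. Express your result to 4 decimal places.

n = 6, Σp = 239, Σq = 110.9, Σp² = 11005.04, Σq² = 2070.15, Σpq = 4583.48
nΣpq − ΣpΣq = 27500.88 − 26505.1 = 995.78
nΣp² − (Σp)² = 66030.24 − 57121 = 8909.24; nΣq² − (Σq)² = 12420.9 − 12298.81 = 122.09
r = 995.78 / √(8909.24 × 122.09) = 995.78 / 1042.9425 ≈ 0.9548

0.9548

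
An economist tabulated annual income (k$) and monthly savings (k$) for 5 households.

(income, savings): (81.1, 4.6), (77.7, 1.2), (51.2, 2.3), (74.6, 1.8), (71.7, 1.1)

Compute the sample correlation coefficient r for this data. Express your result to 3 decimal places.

n = 5, Σx = 356.3, Σy = 11, Σx² = 25941.99, Σy² = 32.34, Σxy = 797.21
nΣxy − ΣxΣy = 3986.05 − 3919.3 = 66.75
nΣx² − (Σx)² = 129709.95 − 126949.69 = 2760.26; nΣy² − (Σy)² = 161.7 − 121 = 40.7
r = 66.75 / √(2760.26 × 40.7) = 66.75 / 335.1754 ≈ 0.199

0.199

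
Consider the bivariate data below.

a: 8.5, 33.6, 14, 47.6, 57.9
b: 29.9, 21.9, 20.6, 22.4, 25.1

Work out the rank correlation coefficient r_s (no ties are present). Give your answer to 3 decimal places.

0.000

Rank a: 1, 3, 2, 4, 5
Rank b: 5, 2, 1, 3, 4
d = rank(a) − rank(b): -4, 1, 1, 1, 1; Σd² = 20
ρ = 1 − 6Σd² / [n(n²−1)] = 1 − 6×20 / (5×24) = 1 − 120/120 ≈ 0.000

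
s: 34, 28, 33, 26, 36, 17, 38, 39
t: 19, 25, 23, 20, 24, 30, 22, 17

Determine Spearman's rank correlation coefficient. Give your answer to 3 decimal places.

-0.595

Rank s: 5, 3, 4, 2, 6, 1, 7, 8
Rank t: 2, 7, 5, 3, 6, 8, 4, 1
d = rank(s) − rank(t): 3, -4, -1, -1, 0, -7, 3, 7; Σd² = 134
ρ = 1 − 6Σd² / [n(n²−1)] = 1 − 6×134 / (8×63) = 1 − 804/504 ≈ -0.595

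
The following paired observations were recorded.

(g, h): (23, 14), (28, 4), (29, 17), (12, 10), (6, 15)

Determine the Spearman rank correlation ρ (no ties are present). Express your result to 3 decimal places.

Rank g: 3, 4, 5, 2, 1
Rank h: 3, 1, 5, 2, 4
d = rank(g) − rank(h): 0, 3, 0, 0, -3; Σd² = 18
ρ = 1 − 6Σd² / [n(n²−1)] = 1 − 6×18 / (5×24) = 1 − 108/120 ≈ 0.100

0.100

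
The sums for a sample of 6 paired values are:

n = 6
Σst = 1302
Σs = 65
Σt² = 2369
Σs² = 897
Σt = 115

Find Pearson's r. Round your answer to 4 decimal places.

0.3150

r = (nΣst − ΣsΣt) / √[(nΣs² − (Σs)²)(nΣt² − (Σt)²)]
Numerator: 6×1302 − 65×115 = 337
Denominator: √[(5382 − 4225)(14214 − 13225)] = √[1157 × 989] = 1069.7070
r = 337 / 1069.7070 ≈ 0.3150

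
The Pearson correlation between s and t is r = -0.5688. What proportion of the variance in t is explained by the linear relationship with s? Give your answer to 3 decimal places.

0.324

r² = (-0.5688)² = 0.324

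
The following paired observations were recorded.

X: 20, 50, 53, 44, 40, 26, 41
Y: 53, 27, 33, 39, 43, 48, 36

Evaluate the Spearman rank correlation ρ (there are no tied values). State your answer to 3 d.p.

-0.929

Rank X: 1, 6, 7, 5, 3, 2, 4
Rank Y: 7, 1, 2, 4, 5, 6, 3
d = rank(X) − rank(Y): -6, 5, 5, 1, -2, -4, 1; Σd² = 108
ρ = 1 − 6Σd² / [n(n²−1)] = 1 − 6×108 / (7×48) = 1 − 648/336 ≈ -0.929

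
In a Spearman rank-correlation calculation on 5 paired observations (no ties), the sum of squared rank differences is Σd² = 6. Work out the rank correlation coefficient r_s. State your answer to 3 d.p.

ρ = 1 − 6Σd² / [n(n²−1)] = 1 − 6×6 / (5×24)
  = 1 − 36/120 = 1 − 0.3000 ≈ 0.700

0.700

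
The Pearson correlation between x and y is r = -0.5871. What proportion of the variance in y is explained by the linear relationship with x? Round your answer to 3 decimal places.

r² = (-0.5871)² = 0.345

0.345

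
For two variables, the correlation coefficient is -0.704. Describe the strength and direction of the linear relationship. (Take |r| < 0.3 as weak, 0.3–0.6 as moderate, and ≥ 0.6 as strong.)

strong negative

r = -0.704 < 0 so the relationship is negative.
|r| = 0.704, which falls in the strong range.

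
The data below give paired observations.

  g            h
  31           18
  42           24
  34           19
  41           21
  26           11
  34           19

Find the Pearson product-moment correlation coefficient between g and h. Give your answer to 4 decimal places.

0.9352

n = 6, Σg = 208, Σh = 112, Σg² = 7394, Σh² = 2184, Σgh = 4005
nΣgh − ΣgΣh = 24030 − 23296 = 734
nΣg² − (Σg)² = 44364 − 43264 = 1100; nΣh² − (Σh)² = 13104 − 12544 = 560
r = 734 / √(1100 × 560) = 734 / 784.8567 ≈ 0.9352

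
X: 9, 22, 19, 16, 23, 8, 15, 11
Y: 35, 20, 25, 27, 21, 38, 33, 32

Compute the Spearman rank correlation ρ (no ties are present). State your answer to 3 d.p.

-0.952

Rank X: 2, 7, 6, 5, 8, 1, 4, 3
Rank Y: 7, 1, 3, 4, 2, 8, 6, 5
d = rank(X) − rank(Y): -5, 6, 3, 1, 6, -7, -2, -2; Σd² = 164
ρ = 1 − 6Σd² / [n(n²−1)] = 1 − 6×164 / (8×63) = 1 − 984/504 ≈ -0.952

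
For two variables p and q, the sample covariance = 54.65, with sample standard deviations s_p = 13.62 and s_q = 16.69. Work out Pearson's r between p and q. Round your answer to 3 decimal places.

0.240

r = Cov(p,q) / (s_p · s_q) = 54.65 / (13.62 × 16.69)
  = 54.65 / 227.3178 ≈ 0.240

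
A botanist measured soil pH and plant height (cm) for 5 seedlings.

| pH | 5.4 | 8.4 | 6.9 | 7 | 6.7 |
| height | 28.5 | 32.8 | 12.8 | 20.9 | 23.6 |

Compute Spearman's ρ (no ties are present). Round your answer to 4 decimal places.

Rank pH: 1, 5, 3, 4, 2
Rank height: 4, 5, 1, 2, 3
d = rank(pH) − rank(height): -3, 0, 2, 2, -1; Σd² = 18
ρ = 1 − 6Σd² / [n(n²−1)] = 1 − 6×18 / (5×24) = 1 − 108/120 ≈ 0.1000

0.1000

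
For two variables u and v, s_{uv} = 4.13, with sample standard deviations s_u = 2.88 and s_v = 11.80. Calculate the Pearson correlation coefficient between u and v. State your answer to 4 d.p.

r = Cov(u,v) / (s_u · s_v) = 4.13 / (2.88 × 11.80)
  = 4.13 / 33.9840 ≈ 0.1215

0.1215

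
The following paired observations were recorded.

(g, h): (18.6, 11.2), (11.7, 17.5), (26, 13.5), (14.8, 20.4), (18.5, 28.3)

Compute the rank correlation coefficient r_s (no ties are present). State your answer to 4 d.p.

-0.5000

Rank g: 4, 1, 5, 2, 3
Rank h: 1, 3, 2, 4, 5
d = rank(g) − rank(h): 3, -2, 3, -2, -2; Σd² = 30
ρ = 1 − 6Σd² / [n(n²−1)] = 1 − 6×30 / (5×24) = 1 − 180/120 ≈ -0.5000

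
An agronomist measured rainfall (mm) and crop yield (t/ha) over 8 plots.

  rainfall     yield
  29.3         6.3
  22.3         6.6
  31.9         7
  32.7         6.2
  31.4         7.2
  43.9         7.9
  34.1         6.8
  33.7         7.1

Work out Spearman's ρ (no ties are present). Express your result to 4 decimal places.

Rank rainfall: 2, 1, 4, 5, 3, 8, 7, 6
Rank yield: 2, 3, 5, 1, 7, 8, 4, 6
d = rank(rainfall) − rank(yield): 0, -2, -1, 4, -4, 0, 3, 0; Σd² = 46
ρ = 1 − 6Σd² / [n(n²−1)] = 1 − 6×46 / (8×63) = 1 − 276/504 ≈ 0.4524

0.4524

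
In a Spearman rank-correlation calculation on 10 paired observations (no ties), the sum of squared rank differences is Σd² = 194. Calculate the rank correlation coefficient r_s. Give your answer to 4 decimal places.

ρ = 1 − 6Σd² / [n(n²−1)] = 1 − 6×194 / (10×99)
  = 1 − 1164/990 = 1 − 1.17576 ≈ -0.1758

-0.1758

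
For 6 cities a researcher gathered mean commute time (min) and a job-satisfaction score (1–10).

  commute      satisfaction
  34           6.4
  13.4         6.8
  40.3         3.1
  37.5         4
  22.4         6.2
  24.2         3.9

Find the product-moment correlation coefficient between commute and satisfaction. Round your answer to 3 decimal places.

n = 6, Σx = 171.8, Σy = 30.4, Σx² = 5453.3, Σy² = 166.46, Σxy = 816.91
nΣxy − ΣxΣy = 4901.46 − 5222.72 = -321.26
nΣx² − (Σx)² = 32719.8 − 29515.24 = 3204.56; nΣy² − (Σy)² = 998.76 − 924.16 = 74.6
r = -321.26 / √(3204.56 × 74.6) = -321.26 / 488.9378 ≈ -0.657

-0.657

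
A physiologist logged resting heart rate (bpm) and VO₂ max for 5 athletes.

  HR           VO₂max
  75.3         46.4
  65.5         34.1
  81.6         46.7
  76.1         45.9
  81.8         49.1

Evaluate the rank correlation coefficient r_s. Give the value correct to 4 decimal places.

Rank HR: 2, 1, 4, 3, 5
Rank VO₂max: 3, 1, 4, 2, 5
d = rank(HR) − rank(VO₂max): -1, 0, 0, 1, 0; Σd² = 2
ρ = 1 − 6Σd² / [n(n²−1)] = 1 − 6×2 / (5×24) = 1 − 12/120 ≈ 0.9000

0.9000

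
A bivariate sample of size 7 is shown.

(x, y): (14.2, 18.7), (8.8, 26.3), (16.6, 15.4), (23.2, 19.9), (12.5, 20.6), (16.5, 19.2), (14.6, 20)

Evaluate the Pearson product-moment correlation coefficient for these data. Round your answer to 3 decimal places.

n = 7, Σx = 106.4, Σy = 140.1, Σx² = 1734.54, Σy² = 2867.55, Σxy = 2080.6
nΣxy − ΣxΣy = 14564.2 − 14906.64 = -342.44
nΣx² − (Σx)² = 12141.78 − 11320.96 = 820.82; nΣy² − (Σy)² = 20072.85 − 19628.01 = 444.84
r = -342.44 / √(820.82 × 444.84) = -342.44 / 604.2628 ≈ -0.567

-0.567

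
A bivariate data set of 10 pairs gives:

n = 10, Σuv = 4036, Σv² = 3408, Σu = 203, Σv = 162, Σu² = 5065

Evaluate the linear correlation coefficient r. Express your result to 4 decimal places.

0.8690

r = (nΣuv − ΣuΣv) / √[(nΣu² − (Σu)²)(nΣv² − (Σv)²)]
Numerator: 10×4036 − 203×162 = 7474
Denominator: √[(50650 − 41209)(34080 − 26244)] = √[9441 × 7836] = 8601.1439
r = 7474 / 8601.1439 ≈ 0.8690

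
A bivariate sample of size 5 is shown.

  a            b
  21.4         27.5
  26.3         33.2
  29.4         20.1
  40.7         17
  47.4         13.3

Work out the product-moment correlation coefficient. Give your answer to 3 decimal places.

n = 5, Σa = 165.2, Σb = 111.1, Σa² = 5917.26, Σb² = 2728.39, Σab = 3374.92
nΣab − ΣaΣb = 16874.6 − 18353.72 = -1479.12
nΣa² − (Σa)² = 29586.3 − 27291.04 = 2295.26; nΣb² − (Σb)² = 13641.95 − 12343.21 = 1298.74
r = -1479.12 / √(2295.26 × 1298.74) = -1479.12 / 1726.5416 ≈ -0.857

-0.857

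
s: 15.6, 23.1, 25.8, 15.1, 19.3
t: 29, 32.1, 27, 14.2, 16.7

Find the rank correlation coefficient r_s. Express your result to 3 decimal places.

0.500

Rank s: 2, 4, 5, 1, 3
Rank t: 4, 5, 3, 1, 2
d = rank(s) − rank(t): -2, -1, 2, 0, 1; Σd² = 10
ρ = 1 − 6Σd² / [n(n²−1)] = 1 − 6×10 / (5×24) = 1 − 60/120 ≈ 0.500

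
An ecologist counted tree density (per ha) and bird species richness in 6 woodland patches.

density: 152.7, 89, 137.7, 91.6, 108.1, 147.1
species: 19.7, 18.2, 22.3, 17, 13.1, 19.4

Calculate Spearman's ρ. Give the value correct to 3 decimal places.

0.600

Rank density: 6, 1, 4, 2, 3, 5
Rank species: 5, 3, 6, 2, 1, 4
d = rank(density) − rank(species): 1, -2, -2, 0, 2, 1; Σd² = 14
ρ = 1 − 6Σd² / [n(n²−1)] = 1 − 6×14 / (6×35) = 1 − 84/210 ≈ 0.600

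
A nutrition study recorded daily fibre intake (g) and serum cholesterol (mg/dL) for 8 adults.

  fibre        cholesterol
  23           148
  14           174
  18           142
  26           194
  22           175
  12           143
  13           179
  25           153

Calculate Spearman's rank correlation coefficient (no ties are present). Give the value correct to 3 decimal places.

0.310

Rank fibre: 6, 3, 4, 8, 5, 1, 2, 7
Rank cholesterol: 3, 5, 1, 8, 6, 2, 7, 4
d = rank(fibre) − rank(cholesterol): 3, -2, 3, 0, -1, -1, -5, 3; Σd² = 58
ρ = 1 − 6Σd² / [n(n²−1)] = 1 − 6×58 / (8×63) = 1 − 348/504 ≈ 0.310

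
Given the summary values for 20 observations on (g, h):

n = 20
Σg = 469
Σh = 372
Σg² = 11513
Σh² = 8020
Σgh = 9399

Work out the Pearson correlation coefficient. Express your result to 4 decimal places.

0.8973

r = (nΣgh − ΣgΣh) / √[(nΣg² − (Σg)²)(nΣh² − (Σh)²)]
Numerator: 20×9399 − 469×372 = 13512
Denominator: √[(230260 − 219961)(160400 − 138384)] = √[10299 × 22016] = 15057.9807
r = 13512 / 15057.9807 ≈ 0.8973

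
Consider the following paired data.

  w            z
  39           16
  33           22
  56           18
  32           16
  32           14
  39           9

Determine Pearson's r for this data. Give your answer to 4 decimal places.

0.0581

n = 6, Σw = 231, Σz = 95, Σw² = 9315, Σz² = 1597, Σwz = 3669
nΣwz − ΣwΣz = 22014 − 21945 = 69
nΣw² − (Σw)² = 55890 − 53361 = 2529; nΣz² − (Σz)² = 9582 − 9025 = 557
r = 69 / √(2529 × 557) = 69 / 1186.8669 ≈ 0.0581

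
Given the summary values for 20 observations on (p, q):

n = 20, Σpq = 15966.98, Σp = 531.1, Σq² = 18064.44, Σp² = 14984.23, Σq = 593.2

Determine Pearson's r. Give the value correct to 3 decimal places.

r = (nΣpq − ΣpΣq) / √[(nΣp² − (Σp)²)(nΣq² − (Σq)²)]
Numerator: 20×15966.98 − 531.1×593.2 = 4291.08
Denominator: √[(299684.6 − 282067.21)(361288.8 − 351886.24)] = √[17617.39 × 9402.56] = 12870.4532
r = 4291.08 / 12870.4532 ≈ 0.333

0.333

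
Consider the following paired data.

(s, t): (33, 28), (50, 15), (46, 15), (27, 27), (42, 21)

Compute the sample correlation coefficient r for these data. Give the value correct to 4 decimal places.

-0.9406

n = 5, Σs = 198, Σt = 106, Σs² = 8198, Σt² = 2404, Σst = 3975
nΣst − ΣsΣt = 19875 − 20988 = -1113
nΣs² − (Σs)² = 40990 − 39204 = 1786; nΣt² − (Σt)² = 12020 − 11236 = 784
r = -1113 / √(1786 × 784) = -1113 / 1183.3106 ≈ -0.9406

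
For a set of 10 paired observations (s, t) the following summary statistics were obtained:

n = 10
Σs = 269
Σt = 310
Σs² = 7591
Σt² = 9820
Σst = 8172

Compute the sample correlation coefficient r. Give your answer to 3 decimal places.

-0.612

r = (nΣst − ΣsΣt) / √[(nΣs² − (Σs)²)(nΣt² − (Σt)²)]
Numerator: 10×8172 − 269×310 = -1670
Denominator: √[(75910 − 72361)(98200 − 96100)] = √[3549 × 2100] = 2730.0000
r = -1670 / 2730.0000 ≈ -0.612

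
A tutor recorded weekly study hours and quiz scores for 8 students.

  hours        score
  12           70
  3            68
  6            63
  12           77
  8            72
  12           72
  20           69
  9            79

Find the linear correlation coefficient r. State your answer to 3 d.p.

0.191

n = 8, Σx = 82, Σy = 570, Σx² = 1022, Σy² = 40792, Σxy = 5877
nΣxy − ΣxΣy = 47016 − 46740 = 276
nΣx² − (Σx)² = 8176 − 6724 = 1452; nΣy² − (Σy)² = 326336 − 324900 = 1436
r = 276 / √(1452 × 1436) = 276 / 1443.9778 ≈ 0.191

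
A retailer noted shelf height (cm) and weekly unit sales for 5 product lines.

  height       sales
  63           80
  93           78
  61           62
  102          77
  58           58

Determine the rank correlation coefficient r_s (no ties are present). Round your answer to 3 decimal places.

Rank height: 3, 4, 2, 5, 1
Rank sales: 5, 4, 2, 3, 1
d = rank(height) − rank(sales): -2, 0, 0, 2, 0; Σd² = 8
ρ = 1 − 6Σd² / [n(n²−1)] = 1 − 6×8 / (5×24) = 1 − 48/120 ≈ 0.600

0.600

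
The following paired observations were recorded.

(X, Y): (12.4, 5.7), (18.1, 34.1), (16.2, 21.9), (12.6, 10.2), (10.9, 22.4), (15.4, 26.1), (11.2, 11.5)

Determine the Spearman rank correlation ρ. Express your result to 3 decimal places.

Rank X: 3, 7, 6, 4, 1, 5, 2
Rank Y: 1, 7, 4, 2, 5, 6, 3
d = rank(X) − rank(Y): 2, 0, 2, 2, -4, -1, -1; Σd² = 30
ρ = 1 − 6Σd² / [n(n²−1)] = 1 − 6×30 / (7×48) = 1 − 180/336 ≈ 0.464

0.464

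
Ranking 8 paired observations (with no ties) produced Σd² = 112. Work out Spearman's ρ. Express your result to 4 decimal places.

-0.3333

ρ = 1 − 6Σd² / [n(n²−1)] = 1 − 6×112 / (8×63)
  = 1 − 672/504 = 1 − 1.33333 ≈ -0.3333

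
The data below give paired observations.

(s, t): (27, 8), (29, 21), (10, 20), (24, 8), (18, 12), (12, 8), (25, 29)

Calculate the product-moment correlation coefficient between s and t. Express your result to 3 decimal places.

n = 7, Σs = 145, Σt = 106, Σs² = 3339, Σt² = 2018, Σst = 2254
nΣst − ΣsΣt = 15778 − 15370 = 408
nΣs² − (Σs)² = 23373 − 21025 = 2348; nΣt² − (Σt)² = 14126 − 11236 = 2890
r = 408 / √(2348 × 2890) = 408 / 2604.9415 ≈ 0.157

0.157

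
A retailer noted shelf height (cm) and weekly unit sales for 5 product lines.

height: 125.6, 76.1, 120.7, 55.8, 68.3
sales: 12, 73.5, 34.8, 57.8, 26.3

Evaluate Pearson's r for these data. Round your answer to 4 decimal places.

-0.6155

n = 5, Σx = 446.5, Σy = 204.4, Σx² = 43913.59, Σy² = 10789.82, Σxy = 16322.44
nΣxy − ΣxΣy = 81612.2 − 91264.6 = -9652.4
nΣx² − (Σx)² = 219567.95 − 199362.25 = 20205.7; nΣy² − (Σy)² = 53949.1 − 41779.36 = 12169.74
r = -9652.4 / √(20205.7 × 12169.74) = -9652.4 / 15681.1388 ≈ -0.6155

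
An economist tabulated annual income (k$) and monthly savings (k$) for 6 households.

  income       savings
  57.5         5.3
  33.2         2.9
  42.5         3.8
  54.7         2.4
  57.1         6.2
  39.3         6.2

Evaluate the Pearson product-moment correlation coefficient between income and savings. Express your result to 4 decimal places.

0.2496

n = 6, Σx = 284.3, Σy = 26.8, Σx² = 14011.73, Σy² = 133.58, Σxy = 1291.49
nΣxy − ΣxΣy = 7748.94 − 7619.24 = 129.7
nΣx² − (Σx)² = 84070.38 − 80826.49 = 3243.89; nΣy² − (Σy)² = 801.48 − 718.24 = 83.24
r = 129.7 / √(3243.89 × 83.24) = 129.7 / 519.6358 ≈ 0.2496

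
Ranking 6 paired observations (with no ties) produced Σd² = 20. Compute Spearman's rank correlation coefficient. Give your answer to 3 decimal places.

0.429

ρ = 1 − 6Σd² / [n(n²−1)] = 1 − 6×20 / (6×35)
  = 1 − 120/210 = 1 − 0.5714 ≈ 0.429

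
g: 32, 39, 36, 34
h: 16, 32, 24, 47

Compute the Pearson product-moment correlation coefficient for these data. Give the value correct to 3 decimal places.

n = 4, Σg = 141, Σh = 119, Σg² = 4997, Σh² = 4065, Σgh = 4222
nΣgh − ΣgΣh = 16888 − 16779 = 109
nΣg² − (Σg)² = 19988 − 19881 = 107; nΣh² − (Σh)² = 16260 − 14161 = 2099
r = 109 / √(107 × 2099) = 109 / 473.9124 ≈ 0.230

0.230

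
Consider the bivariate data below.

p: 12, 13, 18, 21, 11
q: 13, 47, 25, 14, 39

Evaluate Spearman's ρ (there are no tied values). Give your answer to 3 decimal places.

Rank p: 2, 3, 4, 5, 1
Rank q: 1, 5, 3, 2, 4
d = rank(p) − rank(q): 1, -2, 1, 3, -3; Σd² = 24
ρ = 1 − 6Σd² / [n(n²−1)] = 1 − 6×24 / (5×24) = 1 − 144/120 ≈ -0.200

-0.200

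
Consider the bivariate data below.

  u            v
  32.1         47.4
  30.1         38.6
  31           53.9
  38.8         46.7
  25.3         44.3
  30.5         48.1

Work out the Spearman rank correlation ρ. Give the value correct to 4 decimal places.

0.4286

Rank u: 5, 2, 4, 6, 1, 3
Rank v: 4, 1, 6, 3, 2, 5
d = rank(u) − rank(v): 1, 1, -2, 3, -1, -2; Σd² = 20
ρ = 1 − 6Σd² / [n(n²−1)] = 1 − 6×20 / (6×35) = 1 − 120/210 ≈ 0.4286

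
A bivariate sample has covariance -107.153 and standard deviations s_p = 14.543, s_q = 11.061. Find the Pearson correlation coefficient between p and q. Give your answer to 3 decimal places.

-0.666

r = Cov(p,q) / (s_p · s_q) = -107.153 / (14.543 × 11.061)
  = -107.153 / 160.8601 ≈ -0.666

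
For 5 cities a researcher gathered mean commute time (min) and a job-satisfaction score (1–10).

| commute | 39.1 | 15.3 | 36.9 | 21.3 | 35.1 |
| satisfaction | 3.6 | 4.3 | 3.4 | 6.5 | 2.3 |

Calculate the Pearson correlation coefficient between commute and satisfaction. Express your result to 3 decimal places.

n = 5, Σx = 147.7, Σy = 20.1, Σx² = 4810.21, Σy² = 90.55, Σxy = 551.19
nΣxy − ΣxΣy = 2755.95 − 2968.77 = -212.82
nΣx² − (Σx)² = 24051.05 − 21815.29 = 2235.76; nΣy² − (Σy)² = 452.75 − 404.01 = 48.74
r = -212.82 / √(2235.76 × 48.74) = -212.82 / 330.1075 ≈ -0.645

-0.645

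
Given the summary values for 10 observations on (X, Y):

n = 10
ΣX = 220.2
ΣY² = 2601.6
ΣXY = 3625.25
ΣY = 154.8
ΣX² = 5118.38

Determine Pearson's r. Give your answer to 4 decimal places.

0.9205

r = (nΣXY − ΣXΣY) / √[(nΣX² − (ΣX)²)(nΣY² − (ΣY)²)]
Numerator: 10×3625.25 − 220.2×154.8 = 2165.54
Denominator: √[(51183.8 − 48488.04)(26016 − 23963.04)] = √[2695.76 × 2052.96] = 2352.5066
r = 2165.54 / 2352.5066 ≈ 0.9205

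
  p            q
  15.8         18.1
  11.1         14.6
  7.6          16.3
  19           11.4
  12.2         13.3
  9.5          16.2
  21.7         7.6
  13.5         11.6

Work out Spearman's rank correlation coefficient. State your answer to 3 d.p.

-0.643

Rank p: 6, 3, 1, 7, 4, 2, 8, 5
Rank q: 8, 5, 7, 2, 4, 6, 1, 3
d = rank(p) − rank(q): -2, -2, -6, 5, 0, -4, 7, 2; Σd² = 138
ρ = 1 − 6Σd² / [n(n²−1)] = 1 − 6×138 / (8×63) = 1 − 828/504 ≈ -0.643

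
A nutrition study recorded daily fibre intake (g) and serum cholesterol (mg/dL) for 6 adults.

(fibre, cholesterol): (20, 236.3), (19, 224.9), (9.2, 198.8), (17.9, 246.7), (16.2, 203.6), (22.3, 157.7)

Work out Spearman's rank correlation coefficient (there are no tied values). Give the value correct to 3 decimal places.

-0.029

Rank fibre: 5, 4, 1, 3, 2, 6
Rank cholesterol: 5, 4, 2, 6, 3, 1
d = rank(fibre) − rank(cholesterol): 0, 0, -1, -3, -1, 5; Σd² = 36
ρ = 1 − 6Σd² / [n(n²−1)] = 1 − 6×36 / (6×35) = 1 − 216/210 ≈ -0.029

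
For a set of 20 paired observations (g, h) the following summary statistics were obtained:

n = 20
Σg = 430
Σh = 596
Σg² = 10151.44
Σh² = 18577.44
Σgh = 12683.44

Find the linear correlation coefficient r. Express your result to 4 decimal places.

r = (nΣgh − ΣgΣh) / √[(nΣg² − (Σg)²)(nΣh² − (Σh)²)]
Numerator: 20×12683.44 − 430×596 = -2611.2
Denominator: √[(203028.8 − 184900)(371548.8 − 355216)] = √[18128.8 × 16332.8] = 17207.3840
r = -2611.2 / 17207.3840 ≈ -0.1517

-0.1517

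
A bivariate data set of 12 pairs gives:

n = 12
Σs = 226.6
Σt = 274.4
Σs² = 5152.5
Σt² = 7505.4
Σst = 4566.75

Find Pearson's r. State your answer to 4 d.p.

r = (nΣst − ΣsΣt) / √[(nΣs² − (Σs)²)(nΣt² − (Σt)²)]
Numerator: 12×4566.75 − 226.6×274.4 = -7378.04
Denominator: √[(61830 − 51347.56)(90064.8 − 75295.36)] = √[10482.44 × 14769.44] = 12442.6592
r = -7378.04 / 12442.6592 ≈ -0.5930

-0.5930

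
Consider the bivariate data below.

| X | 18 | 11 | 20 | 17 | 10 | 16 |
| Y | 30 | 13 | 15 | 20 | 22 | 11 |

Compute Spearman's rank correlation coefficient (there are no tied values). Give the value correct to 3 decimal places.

Rank X: 5, 2, 6, 4, 1, 3
Rank Y: 6, 2, 3, 4, 5, 1
d = rank(X) − rank(Y): -1, 0, 3, 0, -4, 2; Σd² = 30
ρ = 1 − 6Σd² / [n(n²−1)] = 1 − 6×30 / (6×35) = 1 − 180/210 ≈ 0.143

0.143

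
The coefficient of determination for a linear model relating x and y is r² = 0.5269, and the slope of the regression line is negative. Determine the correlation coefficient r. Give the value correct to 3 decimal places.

-0.726

|r| = √0.5269 = 0.726
The association is negative, so r = −0.726.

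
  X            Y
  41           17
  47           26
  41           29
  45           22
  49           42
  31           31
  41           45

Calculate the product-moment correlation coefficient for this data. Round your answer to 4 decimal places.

n = 7, ΣX = 295, ΣY = 212, ΣX² = 12639, ΣY² = 7040, ΣXY = 8962
nΣXY − ΣXΣY = 62734 − 62540 = 194
nΣX² − (ΣX)² = 88473 − 87025 = 1448; nΣY² − (ΣY)² = 49280 − 44944 = 4336
r = 194 / √(1448 × 4336) = 194 / 2505.6991 ≈ 0.0774

0.0774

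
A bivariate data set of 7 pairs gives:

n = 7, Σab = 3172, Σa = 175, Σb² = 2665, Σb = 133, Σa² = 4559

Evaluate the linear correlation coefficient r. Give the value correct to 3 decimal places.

r = (nΣab − ΣaΣb) / √[(nΣa² − (Σa)²)(nΣb² − (Σb)²)]
Numerator: 7×3172 − 175×133 = -1071
Denominator: √[(31913 − 30625)(18655 − 17689)] = √[1288 × 966] = 1115.4407
r = -1071 / 1115.4407 ≈ -0.960

-0.960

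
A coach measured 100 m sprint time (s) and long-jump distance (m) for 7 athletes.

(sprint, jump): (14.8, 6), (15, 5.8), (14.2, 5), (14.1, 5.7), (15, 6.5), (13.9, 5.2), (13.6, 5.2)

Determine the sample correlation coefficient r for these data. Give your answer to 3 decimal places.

0.801

n = 7, Σx = 100.6, Σy = 39.4, Σx² = 1447.66, Σy² = 223.46, Σxy = 567.67
nΣxy − ΣxΣy = 3973.69 − 3963.64 = 10.05
nΣx² − (Σx)² = 10133.62 − 10120.36 = 13.26; nΣy² − (Σy)² = 1564.22 − 1552.36 = 11.86
r = 10.05 / √(13.26 × 11.86) = 10.05 / 12.5405 ≈ 0.801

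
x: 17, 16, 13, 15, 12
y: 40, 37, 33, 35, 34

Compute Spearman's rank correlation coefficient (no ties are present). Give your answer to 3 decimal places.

0.900

Rank x: 5, 4, 2, 3, 1
Rank y: 5, 4, 1, 3, 2
d = rank(x) − rank(y): 0, 0, 1, 0, -1; Σd² = 2
ρ = 1 − 6Σd² / [n(n²−1)] = 1 − 6×2 / (5×24) = 1 − 12/120 ≈ 0.900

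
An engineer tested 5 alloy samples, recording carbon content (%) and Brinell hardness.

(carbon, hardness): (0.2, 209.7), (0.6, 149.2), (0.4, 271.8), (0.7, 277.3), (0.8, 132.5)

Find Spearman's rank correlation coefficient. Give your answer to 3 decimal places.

Rank carbon: 1, 3, 2, 4, 5
Rank hardness: 3, 2, 4, 5, 1
d = rank(carbon) − rank(hardness): -2, 1, -2, -1, 4; Σd² = 26
ρ = 1 − 6Σd² / [n(n²−1)] = 1 − 6×26 / (5×24) = 1 − 156/120 ≈ -0.300

-0.300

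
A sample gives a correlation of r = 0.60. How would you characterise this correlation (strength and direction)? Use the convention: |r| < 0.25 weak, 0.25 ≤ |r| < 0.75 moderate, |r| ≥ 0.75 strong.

moderate positive

r = 0.60 > 0 so the relationship is positive.
|r| = 0.60, which falls in the moderate range.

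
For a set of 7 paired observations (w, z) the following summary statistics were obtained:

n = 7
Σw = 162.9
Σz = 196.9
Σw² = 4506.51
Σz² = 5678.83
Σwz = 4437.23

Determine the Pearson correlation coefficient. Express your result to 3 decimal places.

-0.457

r = (nΣwz − ΣwΣz) / √[(nΣw² − (Σw)²)(nΣz² − (Σz)²)]
Numerator: 7×4437.23 − 162.9×196.9 = -1014.4
Denominator: √[(31545.57 − 26536.41)(39751.81 − 38769.61)] = √[5009.16 × 982.2] = 2218.1066
r = -1014.4 / 2218.1066 ≈ -0.457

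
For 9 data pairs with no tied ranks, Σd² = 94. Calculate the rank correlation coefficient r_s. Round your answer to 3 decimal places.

ρ = 1 − 6Σd² / [n(n²−1)] = 1 − 6×94 / (9×80)
  = 1 − 564/720 = 1 − 0.7833 ≈ 0.217

0.217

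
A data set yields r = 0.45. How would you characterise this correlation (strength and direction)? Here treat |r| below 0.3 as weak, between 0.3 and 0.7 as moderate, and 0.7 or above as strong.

moderate positive

r = 0.45 > 0 so the relationship is positive.
|r| = 0.45, which falls in the moderate range.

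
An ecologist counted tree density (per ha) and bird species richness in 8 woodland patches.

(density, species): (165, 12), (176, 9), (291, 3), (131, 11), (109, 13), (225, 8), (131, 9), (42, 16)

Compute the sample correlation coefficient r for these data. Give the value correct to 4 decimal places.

n = 8, Σx = 1270, Σy = 81, Σx² = 241474, Σy² = 925, Σxy = 10946
nΣxy − ΣxΣy = 87568 − 102870 = -15302
nΣx² − (Σx)² = 1931792 − 1612900 = 318892; nΣy² − (Σy)² = 7400 − 6561 = 839
r = -15302 / √(318892 × 839) = -15302 / 16356.9676 ≈ -0.9355

-0.9355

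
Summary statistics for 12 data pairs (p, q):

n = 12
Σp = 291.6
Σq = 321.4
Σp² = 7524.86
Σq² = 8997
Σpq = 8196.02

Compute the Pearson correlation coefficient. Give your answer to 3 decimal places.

0.934

r = (nΣpq − ΣpΣq) / √[(nΣp² − (Σp)²)(nΣq² − (Σq)²)]
Numerator: 12×8196.02 − 291.6×321.4 = 4632
Denominator: √[(90298.32 − 85030.56)(107964 − 103297.96)] = √[5267.76 × 4666.04] = 4957.7796
r = 4632 / 4957.7796 ≈ 0.934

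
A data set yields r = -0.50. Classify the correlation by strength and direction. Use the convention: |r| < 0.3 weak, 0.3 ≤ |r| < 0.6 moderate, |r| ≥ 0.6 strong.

moderate negative

r = -0.50 < 0 so the relationship is negative.
|r| = 0.50, which falls in the moderate range.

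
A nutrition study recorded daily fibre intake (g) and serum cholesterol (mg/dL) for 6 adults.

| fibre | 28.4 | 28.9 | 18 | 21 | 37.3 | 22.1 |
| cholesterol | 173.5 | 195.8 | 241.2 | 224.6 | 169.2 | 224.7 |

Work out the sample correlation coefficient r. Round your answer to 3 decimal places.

-0.929

n = 6, Σx = 155.7, Σy = 1229, Σx² = 4286.47, Σy² = 256181.22, Σxy = 30921.25
nΣxy − ΣxΣy = 185527.5 − 191355.3 = -5827.8
nΣx² − (Σx)² = 25718.82 − 24242.49 = 1476.33; nΣy² − (Σy)² = 1537087.32 − 1510441 = 26646.32
r = -5827.8 / √(1476.33 × 26646.32) = -5827.8 / 6272.0620 ≈ -0.929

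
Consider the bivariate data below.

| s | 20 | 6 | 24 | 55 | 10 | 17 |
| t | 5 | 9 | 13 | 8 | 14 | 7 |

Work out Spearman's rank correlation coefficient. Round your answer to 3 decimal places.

Rank s: 4, 1, 5, 6, 2, 3
Rank t: 1, 4, 5, 3, 6, 2
d = rank(s) − rank(t): 3, -3, 0, 3, -4, 1; Σd² = 44
ρ = 1 − 6Σd² / [n(n²−1)] = 1 − 6×44 / (6×35) = 1 − 264/210 ≈ -0.257

-0.257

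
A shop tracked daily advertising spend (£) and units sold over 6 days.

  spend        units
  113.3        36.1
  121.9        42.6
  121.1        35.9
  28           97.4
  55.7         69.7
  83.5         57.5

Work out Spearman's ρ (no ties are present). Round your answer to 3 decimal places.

-0.829

Rank spend: 4, 6, 5, 1, 2, 3
Rank units: 2, 3, 1, 6, 5, 4
d = rank(spend) − rank(units): 2, 3, 4, -5, -3, -1; Σd² = 64
ρ = 1 − 6Σd² / [n(n²−1)] = 1 − 6×64 / (6×35) = 1 − 384/210 ≈ -0.829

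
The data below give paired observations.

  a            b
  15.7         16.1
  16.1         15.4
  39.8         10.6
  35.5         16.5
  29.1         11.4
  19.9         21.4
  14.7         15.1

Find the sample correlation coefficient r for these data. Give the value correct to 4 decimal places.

n = 7, Σa = 170.8, Σb = 106.5, Σa² = 4808.9, Σb² = 1696.91, Σab = 2487.91
nΣab − ΣaΣb = 17415.37 − 18190.2 = -774.83
nΣa² − (Σa)² = 33662.3 − 29172.64 = 4489.66; nΣb² − (Σb)² = 11878.37 − 11342.25 = 536.12
r = -774.83 / √(4489.66 × 536.12) = -774.83 / 1551.4498 ≈ -0.4994

-0.4994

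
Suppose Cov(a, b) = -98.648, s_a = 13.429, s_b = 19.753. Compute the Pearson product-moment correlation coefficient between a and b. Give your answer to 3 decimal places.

-0.372

r = Cov(a,b) / (s_a · s_b) = -98.648 / (13.429 × 19.753)
  = -98.648 / 265.2630 ≈ -0.372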